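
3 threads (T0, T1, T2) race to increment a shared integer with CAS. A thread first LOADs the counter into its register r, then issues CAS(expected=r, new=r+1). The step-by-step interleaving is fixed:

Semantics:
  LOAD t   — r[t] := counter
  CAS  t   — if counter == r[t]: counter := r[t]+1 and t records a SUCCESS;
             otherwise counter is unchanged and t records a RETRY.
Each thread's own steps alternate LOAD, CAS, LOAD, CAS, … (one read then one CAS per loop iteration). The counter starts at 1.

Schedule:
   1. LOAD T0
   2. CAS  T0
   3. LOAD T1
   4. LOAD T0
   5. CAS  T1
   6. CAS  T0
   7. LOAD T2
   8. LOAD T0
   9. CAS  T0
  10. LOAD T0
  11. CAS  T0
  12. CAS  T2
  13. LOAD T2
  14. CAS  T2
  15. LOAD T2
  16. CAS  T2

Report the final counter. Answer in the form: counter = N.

[1] T0.load  rd  (counter 1, T0.r 1)
[2] T0.cas  hit  (counter 2, T0.r 1)
[3] T1.load  rd  (counter 2, T1.r 2)
[4] T0.load  rd  (counter 2, T0.r 2)
[5] T1.cas  hit  (counter 3, T1.r 2)
[6] T0.cas  miss  (counter 3, T0.r 2)
[7] T2.load  rd  (counter 3, T2.r 3)
[8] T0.load  rd  (counter 3, T0.r 3)
[9] T0.cas  hit  (counter 4, T0.r 3)
[10] T0.load  rd  (counter 4, T0.r 4)
[11] T0.cas  hit  (counter 5, T0.r 4)
[12] T2.cas  miss  (counter 5, T2.r 3)
[13] T2.load  rd  (counter 5, T2.r 5)
[14] T2.cas  hit  (counter 6, T2.r 5)
[15] T2.load  rd  (counter 6, T2.r 6)
[16] T2.cas  hit  (counter 7, T2.r 6)

counter = 7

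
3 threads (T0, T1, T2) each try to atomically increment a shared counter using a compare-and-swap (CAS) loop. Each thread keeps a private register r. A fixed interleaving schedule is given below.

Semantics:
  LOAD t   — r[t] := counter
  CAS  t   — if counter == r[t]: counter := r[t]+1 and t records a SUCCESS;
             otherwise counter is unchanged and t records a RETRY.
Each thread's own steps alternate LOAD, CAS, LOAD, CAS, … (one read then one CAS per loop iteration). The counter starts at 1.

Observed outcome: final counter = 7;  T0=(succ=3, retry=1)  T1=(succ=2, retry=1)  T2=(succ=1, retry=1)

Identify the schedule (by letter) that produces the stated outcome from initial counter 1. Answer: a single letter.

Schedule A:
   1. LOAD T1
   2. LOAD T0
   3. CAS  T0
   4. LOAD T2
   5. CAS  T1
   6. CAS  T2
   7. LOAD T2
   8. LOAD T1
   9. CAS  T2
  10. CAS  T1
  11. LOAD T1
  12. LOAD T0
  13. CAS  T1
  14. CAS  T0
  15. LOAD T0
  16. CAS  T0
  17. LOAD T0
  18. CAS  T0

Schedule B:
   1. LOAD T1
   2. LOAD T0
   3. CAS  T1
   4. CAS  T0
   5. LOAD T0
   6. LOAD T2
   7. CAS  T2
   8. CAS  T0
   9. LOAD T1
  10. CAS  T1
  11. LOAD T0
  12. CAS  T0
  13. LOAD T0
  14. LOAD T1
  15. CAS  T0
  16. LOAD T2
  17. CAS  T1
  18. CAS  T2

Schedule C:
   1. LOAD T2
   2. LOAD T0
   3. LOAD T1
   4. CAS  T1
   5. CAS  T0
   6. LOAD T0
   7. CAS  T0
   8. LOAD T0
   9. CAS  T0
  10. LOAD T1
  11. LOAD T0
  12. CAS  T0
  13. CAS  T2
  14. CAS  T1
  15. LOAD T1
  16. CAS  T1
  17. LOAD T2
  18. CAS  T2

C

Simulating candidate C:
#1 T2 reads 1
#2 T0 reads 1
#3 T1 reads 1
#4 T1 CAS(1→2) writes; counter now 2
#5 T0 CAS(1→2) fails; counter now 2
#6 T0 reads 2
#7 T0 CAS(2→3) writes; counter now 3
#8 T0 reads 3
#9 T0 CAS(3→4) writes; counter now 4
#10 T1 reads 4
#11 T0 reads 4
#12 T0 CAS(4→5) writes; counter now 5
#13 T2 CAS(1→2) fails; counter now 5
#14 T1 CAS(4→5) fails; counter now 5
#15 T1 reads 5
#16 T1 CAS(5→6) writes; counter now 6
#17 T2 reads 6
#18 T2 CAS(6→7) writes; counter now 7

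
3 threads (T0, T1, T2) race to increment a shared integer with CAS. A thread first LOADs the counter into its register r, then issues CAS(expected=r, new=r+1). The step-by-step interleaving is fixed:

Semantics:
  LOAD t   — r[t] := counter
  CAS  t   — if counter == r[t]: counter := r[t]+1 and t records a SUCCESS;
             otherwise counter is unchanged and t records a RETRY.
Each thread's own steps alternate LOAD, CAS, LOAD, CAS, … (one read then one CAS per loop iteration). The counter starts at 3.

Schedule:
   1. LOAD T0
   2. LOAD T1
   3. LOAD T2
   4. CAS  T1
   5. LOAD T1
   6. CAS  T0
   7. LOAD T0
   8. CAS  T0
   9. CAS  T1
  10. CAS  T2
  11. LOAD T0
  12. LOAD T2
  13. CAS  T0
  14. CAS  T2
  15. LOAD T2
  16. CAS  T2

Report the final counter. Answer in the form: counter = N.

1. LOAD T0 → mem=3 r[T0]=3 [LOAD]
2. LOAD T1 → mem=3 r[T1]=3 [LOAD]
3. LOAD T2 → mem=3 r[T2]=3 [LOAD]
4. CAS T1 → mem=4 r[T1]=3 [OK]
5. LOAD T1 → mem=4 r[T1]=4 [LOAD]
6. CAS T0 → mem=4 r[T0]=3 [RETRY]
7. LOAD T0 → mem=4 r[T0]=4 [LOAD]
8. CAS T0 → mem=5 r[T0]=4 [OK]
9. CAS T1 → mem=5 r[T1]=4 [RETRY]
10. CAS T2 → mem=5 r[T2]=3 [RETRY]
11. LOAD T0 → mem=5 r[T0]=5 [LOAD]
12. LOAD T2 → mem=5 r[T2]=5 [LOAD]
13. CAS T0 → mem=6 r[T0]=5 [OK]
14. CAS T2 → mem=6 r[T2]=5 [RETRY]
15. LOAD T2 → mem=6 r[T2]=6 [LOAD]
16. CAS T2 → mem=7 r[T2]=6 [OK]

counter = 7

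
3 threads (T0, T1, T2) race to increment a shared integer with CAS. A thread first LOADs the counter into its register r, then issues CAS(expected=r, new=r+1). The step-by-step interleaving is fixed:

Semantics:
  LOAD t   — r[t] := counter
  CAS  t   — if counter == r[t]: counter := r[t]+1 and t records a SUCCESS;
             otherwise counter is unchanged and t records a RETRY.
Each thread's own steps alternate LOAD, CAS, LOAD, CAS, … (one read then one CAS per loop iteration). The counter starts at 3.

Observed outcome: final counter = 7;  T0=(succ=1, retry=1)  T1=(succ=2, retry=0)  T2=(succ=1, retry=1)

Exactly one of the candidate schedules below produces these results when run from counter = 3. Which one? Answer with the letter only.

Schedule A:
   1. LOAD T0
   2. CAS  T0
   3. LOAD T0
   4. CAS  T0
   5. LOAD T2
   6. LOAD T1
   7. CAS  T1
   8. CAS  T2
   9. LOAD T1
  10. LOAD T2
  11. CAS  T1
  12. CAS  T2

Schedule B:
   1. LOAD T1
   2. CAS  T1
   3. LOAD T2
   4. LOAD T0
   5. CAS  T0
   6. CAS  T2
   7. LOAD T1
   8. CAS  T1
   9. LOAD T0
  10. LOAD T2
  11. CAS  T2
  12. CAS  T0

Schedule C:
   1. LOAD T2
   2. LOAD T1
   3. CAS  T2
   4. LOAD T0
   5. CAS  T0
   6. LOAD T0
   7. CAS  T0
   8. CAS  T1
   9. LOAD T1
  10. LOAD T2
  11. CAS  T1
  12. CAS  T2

Tracing schedule B:
1. LOAD T1 → mem=3 r[T1]=3 [LOAD]
2. CAS T1 → mem=4 r[T1]=3 [OK]
3. LOAD T2 → mem=4 r[T2]=4 [LOAD]
4. LOAD T0 → mem=4 r[T0]=4 [LOAD]
5. CAS T0 → mem=5 r[T0]=4 [OK]
6. CAS T2 → mem=5 r[T2]=4 [RETRY]
7. LOAD T1 → mem=5 r[T1]=5 [LOAD]
8. CAS T1 → mem=6 r[T1]=5 [OK]
9. LOAD T0 → mem=6 r[T0]=6 [LOAD]
10. LOAD T2 → mem=6 r[T2]=6 [LOAD]
11. CAS T2 → mem=7 r[T2]=6 [OK]
12. CAS T0 → mem=7 r[T0]=6 [RETRY]

B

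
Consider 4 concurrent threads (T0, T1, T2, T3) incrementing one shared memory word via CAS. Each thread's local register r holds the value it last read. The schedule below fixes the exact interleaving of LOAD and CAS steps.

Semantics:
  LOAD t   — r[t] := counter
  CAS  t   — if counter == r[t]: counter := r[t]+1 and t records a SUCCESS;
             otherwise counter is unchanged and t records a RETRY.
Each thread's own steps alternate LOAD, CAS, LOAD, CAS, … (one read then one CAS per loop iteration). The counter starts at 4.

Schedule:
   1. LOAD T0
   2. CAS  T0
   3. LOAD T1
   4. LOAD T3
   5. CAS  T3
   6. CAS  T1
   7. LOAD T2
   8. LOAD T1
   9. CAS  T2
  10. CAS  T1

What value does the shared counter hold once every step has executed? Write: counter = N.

counter = 7

step 1: T0 LOAD ⇒ load; ctr=4 reg=4
step 2: T0 CAS ⇒ ok; ctr=5 reg=4
step 3: T1 LOAD ⇒ load; ctr=5 reg=5
step 4: T3 LOAD ⇒ load; ctr=5 reg=5
step 5: T3 CAS ⇒ ok; ctr=6 reg=5
step 6: T1 CAS ⇒ retry; ctr=6 reg=5
step 7: T2 LOAD ⇒ load; ctr=6 reg=6
step 8: T1 LOAD ⇒ load; ctr=6 reg=6
step 9: T2 CAS ⇒ ok; ctr=7 reg=6
step 10: T1 CAS ⇒ retry; ctr=7 reg=6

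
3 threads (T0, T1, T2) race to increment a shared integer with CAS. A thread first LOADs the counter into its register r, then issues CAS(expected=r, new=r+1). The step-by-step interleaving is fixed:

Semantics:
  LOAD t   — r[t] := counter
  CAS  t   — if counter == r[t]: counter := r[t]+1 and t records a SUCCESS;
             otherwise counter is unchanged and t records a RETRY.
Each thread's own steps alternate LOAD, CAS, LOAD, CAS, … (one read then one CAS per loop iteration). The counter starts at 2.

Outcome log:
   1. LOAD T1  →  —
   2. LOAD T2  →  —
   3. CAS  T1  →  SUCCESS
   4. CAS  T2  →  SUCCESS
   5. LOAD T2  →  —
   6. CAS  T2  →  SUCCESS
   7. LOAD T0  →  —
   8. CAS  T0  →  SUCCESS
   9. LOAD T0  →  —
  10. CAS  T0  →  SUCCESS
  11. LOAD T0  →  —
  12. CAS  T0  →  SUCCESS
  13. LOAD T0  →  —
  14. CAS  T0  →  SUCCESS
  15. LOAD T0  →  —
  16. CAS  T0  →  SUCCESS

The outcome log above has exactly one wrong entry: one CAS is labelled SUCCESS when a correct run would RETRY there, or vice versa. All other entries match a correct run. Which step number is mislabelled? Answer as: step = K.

step = 4

Correct run:
T1 LOAD — after: cnt=2, r=2 — load
T2 LOAD — after: cnt=2, r=2 — load
T1 CAS — after: cnt=3, r=2 — ok
T2 CAS — after: cnt=3, r=2 — retry
T2 LOAD — after: cnt=3, r=3 — load
T2 CAS — after: cnt=4, r=3 — ok
T0 LOAD — after: cnt=4, r=4 — load
T0 CAS — after: cnt=5, r=4 — ok
T0 LOAD — after: cnt=5, r=5 — load
T0 CAS — after: cnt=6, r=5 — ok
T0 LOAD — after: cnt=6, r=6 — load
T0 CAS — after: cnt=7, r=6 — ok
T0 LOAD — after: cnt=7, r=7 — load
T0 CAS — after: cnt=8, r=7 — ok
T0 LOAD — after: cnt=8, r=8 — load
T0 CAS — after: cnt=9, r=8 — ok
Flip is step 4.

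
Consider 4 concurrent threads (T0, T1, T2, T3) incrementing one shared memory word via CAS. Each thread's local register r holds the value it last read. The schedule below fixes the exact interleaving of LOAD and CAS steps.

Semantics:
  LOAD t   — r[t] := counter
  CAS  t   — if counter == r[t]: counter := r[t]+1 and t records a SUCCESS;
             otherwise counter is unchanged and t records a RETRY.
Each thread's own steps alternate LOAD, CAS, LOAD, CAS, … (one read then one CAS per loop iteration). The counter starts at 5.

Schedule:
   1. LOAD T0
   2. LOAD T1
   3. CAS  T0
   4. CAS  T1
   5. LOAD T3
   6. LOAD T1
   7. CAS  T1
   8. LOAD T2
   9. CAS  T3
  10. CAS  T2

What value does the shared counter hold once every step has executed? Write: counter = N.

counter = 8

#1 T0 reads 5
#2 T1 reads 5
#3 T0 CAS(5→6) writes; counter now 6
#4 T1 CAS(5→6) fails; counter now 6
#5 T3 reads 6
#6 T1 reads 6
#7 T1 CAS(6→7) writes; counter now 7
#8 T2 reads 7
#9 T3 CAS(6→7) fails; counter now 7
#10 T2 CAS(7→8) writes; counter now 8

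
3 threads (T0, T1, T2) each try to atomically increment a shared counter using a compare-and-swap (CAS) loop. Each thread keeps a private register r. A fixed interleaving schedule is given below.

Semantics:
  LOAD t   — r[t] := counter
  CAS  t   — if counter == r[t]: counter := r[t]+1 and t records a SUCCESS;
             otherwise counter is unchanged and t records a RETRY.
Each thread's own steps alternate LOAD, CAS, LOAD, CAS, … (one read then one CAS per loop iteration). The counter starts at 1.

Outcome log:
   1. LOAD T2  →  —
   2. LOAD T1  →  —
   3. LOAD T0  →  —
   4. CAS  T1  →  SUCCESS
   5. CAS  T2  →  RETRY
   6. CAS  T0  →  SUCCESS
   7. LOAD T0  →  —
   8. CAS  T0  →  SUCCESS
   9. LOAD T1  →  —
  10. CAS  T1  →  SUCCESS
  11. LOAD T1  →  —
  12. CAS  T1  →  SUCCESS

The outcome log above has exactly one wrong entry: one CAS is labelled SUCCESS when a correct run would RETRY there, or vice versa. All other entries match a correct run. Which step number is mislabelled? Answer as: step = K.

Correct run:
T2 LOAD — after: cnt=1, r=1 — load
T1 LOAD — after: cnt=1, r=1 — load
T0 LOAD — after: cnt=1, r=1 — load
T1 CAS — after: cnt=2, r=1 — ok
T2 CAS — after: cnt=2, r=1 — retry
T0 CAS — after: cnt=2, r=1 — retry
T0 LOAD — after: cnt=2, r=2 — load
T0 CAS — after: cnt=3, r=2 — ok
T1 LOAD — after: cnt=3, r=3 — load
T1 CAS — after: cnt=4, r=3 — ok
T1 LOAD — after: cnt=4, r=4 — load
T1 CAS — after: cnt=5, r=4 — ok
Flip is step 6.

step = 6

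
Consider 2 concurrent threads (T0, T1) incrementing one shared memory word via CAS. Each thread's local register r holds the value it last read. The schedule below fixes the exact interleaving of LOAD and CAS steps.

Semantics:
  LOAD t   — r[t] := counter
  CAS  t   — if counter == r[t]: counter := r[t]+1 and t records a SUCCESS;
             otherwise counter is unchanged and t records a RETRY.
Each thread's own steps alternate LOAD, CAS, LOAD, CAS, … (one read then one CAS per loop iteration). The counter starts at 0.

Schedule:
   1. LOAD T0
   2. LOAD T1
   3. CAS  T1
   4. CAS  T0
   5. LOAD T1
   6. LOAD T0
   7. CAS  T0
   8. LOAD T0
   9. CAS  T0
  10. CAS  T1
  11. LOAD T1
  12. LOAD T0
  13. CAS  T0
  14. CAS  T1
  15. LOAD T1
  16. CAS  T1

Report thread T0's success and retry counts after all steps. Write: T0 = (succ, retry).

T0 = (3, 1)

#1 T0 reads 0
#2 T1 reads 0
#3 T1 CAS(0→1) writes; counter now 1
#4 T0 CAS(0→1) fails; counter now 1
#5 T1 reads 1
#6 T0 reads 1
#7 T0 CAS(1→2) writes; counter now 2
#8 T0 reads 2
#9 T0 CAS(2→3) writes; counter now 3
#10 T1 CAS(1→2) fails; counter now 3
#11 T1 reads 3
#12 T0 reads 3
#13 T0 CAS(3→4) writes; counter now 4
#14 T1 CAS(3→4) fails; counter now 4
#15 T1 reads 4
#16 T1 CAS(4→5) writes; counter now 5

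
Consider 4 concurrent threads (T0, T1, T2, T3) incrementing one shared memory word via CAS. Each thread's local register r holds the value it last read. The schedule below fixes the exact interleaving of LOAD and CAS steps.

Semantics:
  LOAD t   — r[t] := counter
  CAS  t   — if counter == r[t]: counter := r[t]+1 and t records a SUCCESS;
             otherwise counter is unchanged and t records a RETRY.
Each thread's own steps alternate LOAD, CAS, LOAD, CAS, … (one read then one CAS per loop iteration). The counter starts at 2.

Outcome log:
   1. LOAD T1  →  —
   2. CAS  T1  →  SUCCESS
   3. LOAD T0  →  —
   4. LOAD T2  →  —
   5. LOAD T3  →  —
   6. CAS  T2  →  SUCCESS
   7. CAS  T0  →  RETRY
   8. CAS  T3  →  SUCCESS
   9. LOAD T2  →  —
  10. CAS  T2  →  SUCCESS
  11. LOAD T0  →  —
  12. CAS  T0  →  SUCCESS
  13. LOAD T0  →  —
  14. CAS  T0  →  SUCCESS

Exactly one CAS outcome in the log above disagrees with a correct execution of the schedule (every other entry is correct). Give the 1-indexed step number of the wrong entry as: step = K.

step = 8

Re-executing:
   1) LOAD T1:  M=2  r_T1=2
   2) CAS  T1:  M=3  r_T1=2 ✓
   3) LOAD T0:  M=3  r_T0=3
   4) LOAD T2:  M=3  r_T2=3
   5) LOAD T3:  M=3  r_T3=3
   6) CAS  T2:  M=4  r_T2=3 ✓
   7) CAS  T0:  M=4  r_T0=3 ✗
   8) CAS  T3:  M=4  r_T3=3 ✗
   9) LOAD T2:  M=4  r_T2=4
  10) CAS  T2:  M=5  r_T2=4 ✓
  11) LOAD T0:  M=5  r_T0=5
  12) CAS  T0:  M=6  r_T0=5 ✓
  13) LOAD T0:  M=6  r_T0=6
  14) CAS  T0:  M=7  r_T0=6 ✓
Log disagrees first at step 8.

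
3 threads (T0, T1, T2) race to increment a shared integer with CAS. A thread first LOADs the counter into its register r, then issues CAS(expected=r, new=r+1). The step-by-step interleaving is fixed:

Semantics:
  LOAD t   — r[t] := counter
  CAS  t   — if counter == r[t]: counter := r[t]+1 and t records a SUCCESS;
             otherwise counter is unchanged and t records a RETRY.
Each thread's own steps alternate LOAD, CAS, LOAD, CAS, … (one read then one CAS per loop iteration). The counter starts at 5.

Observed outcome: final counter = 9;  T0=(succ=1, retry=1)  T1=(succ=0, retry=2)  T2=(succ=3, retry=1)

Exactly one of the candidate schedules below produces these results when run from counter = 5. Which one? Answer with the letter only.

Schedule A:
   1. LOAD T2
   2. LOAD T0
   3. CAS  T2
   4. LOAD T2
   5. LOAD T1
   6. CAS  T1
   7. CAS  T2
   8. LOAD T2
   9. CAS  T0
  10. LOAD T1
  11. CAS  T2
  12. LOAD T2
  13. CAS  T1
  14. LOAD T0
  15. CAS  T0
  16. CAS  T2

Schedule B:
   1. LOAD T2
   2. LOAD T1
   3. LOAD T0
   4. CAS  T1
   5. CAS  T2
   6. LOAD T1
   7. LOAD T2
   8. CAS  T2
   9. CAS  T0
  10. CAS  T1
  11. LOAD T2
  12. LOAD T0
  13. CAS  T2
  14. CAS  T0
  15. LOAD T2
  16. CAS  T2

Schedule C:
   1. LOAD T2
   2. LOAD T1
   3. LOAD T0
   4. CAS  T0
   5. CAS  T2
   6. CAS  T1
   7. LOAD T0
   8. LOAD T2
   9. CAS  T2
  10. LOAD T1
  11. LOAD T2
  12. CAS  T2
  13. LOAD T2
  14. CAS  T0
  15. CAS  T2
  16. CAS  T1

Tracing schedule C:
T2 LOAD — after: cnt=5, r=5 — load
T1 LOAD — after: cnt=5, r=5 — load
T0 LOAD — after: cnt=5, r=5 — load
T0 CAS — after: cnt=6, r=5 — ok
T2 CAS — after: cnt=6, r=5 — retry
T1 CAS — after: cnt=6, r=5 — retry
T0 LOAD — after: cnt=6, r=6 — load
T2 LOAD — after: cnt=6, r=6 — load
T2 CAS — after: cnt=7, r=6 — ok
T1 LOAD — after: cnt=7, r=7 — load
T2 LOAD — after: cnt=7, r=7 — load
T2 CAS — after: cnt=8, r=7 — ok
T2 LOAD — after: cnt=8, r=8 — load
T0 CAS — after: cnt=8, r=6 — retry
T2 CAS — after: cnt=9, r=8 — ok
T1 CAS — after: cnt=9, r=7 — retry

C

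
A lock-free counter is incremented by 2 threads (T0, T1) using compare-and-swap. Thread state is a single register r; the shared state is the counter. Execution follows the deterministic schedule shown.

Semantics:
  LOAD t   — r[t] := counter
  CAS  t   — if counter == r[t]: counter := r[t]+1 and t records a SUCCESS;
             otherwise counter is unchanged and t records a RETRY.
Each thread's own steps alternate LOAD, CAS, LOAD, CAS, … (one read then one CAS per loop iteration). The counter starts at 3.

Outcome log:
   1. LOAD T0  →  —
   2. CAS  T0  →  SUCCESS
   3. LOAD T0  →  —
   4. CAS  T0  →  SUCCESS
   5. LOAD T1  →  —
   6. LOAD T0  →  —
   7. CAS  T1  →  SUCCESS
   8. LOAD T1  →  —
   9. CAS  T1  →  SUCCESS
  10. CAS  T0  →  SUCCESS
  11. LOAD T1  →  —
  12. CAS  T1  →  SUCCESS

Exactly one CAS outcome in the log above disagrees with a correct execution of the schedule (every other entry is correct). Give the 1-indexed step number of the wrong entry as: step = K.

step = 10

Correct run:
#1 T0 reads 3
#2 T0 CAS(3→4) writes; counter now 4
#3 T0 reads 4
#4 T0 CAS(4→5) writes; counter now 5
#5 T1 reads 5
#6 T0 reads 5
#7 T1 CAS(5→6) writes; counter now 6
#8 T1 reads 6
#9 T1 CAS(6→7) writes; counter now 7
#10 T0 CAS(5→6) fails; counter now 7
#11 T1 reads 7
#12 T1 CAS(7→8) writes; counter now 8
Log disagrees first at step 10.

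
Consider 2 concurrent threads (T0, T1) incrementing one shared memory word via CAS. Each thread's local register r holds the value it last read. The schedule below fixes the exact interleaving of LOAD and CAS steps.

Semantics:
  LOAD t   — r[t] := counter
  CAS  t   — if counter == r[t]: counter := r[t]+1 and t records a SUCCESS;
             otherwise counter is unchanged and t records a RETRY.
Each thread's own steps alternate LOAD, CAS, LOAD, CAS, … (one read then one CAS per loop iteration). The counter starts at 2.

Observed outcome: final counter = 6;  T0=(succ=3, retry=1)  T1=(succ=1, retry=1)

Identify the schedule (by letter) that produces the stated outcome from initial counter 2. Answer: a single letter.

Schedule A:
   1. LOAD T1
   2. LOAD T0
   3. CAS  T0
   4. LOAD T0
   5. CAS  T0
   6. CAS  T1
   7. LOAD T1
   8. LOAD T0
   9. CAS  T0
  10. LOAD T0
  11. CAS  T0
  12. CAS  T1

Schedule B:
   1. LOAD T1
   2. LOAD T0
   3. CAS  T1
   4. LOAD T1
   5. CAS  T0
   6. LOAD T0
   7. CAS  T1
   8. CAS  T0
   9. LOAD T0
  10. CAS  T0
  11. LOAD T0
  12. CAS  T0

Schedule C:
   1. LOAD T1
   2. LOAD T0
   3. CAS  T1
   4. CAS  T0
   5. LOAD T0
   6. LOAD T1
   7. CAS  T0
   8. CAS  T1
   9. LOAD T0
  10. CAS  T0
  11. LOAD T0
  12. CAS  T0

C

Tracing schedule C:
T1 LOAD — after: cnt=2, r=2 — load
T0 LOAD — after: cnt=2, r=2 — load
T1 CAS — after: cnt=3, r=2 — ok
T0 CAS — after: cnt=3, r=2 — retry
T0 LOAD — after: cnt=3, r=3 — load
T1 LOAD — after: cnt=3, r=3 — load
T0 CAS — after: cnt=4, r=3 — ok
T1 CAS — after: cnt=4, r=3 — retry
T0 LOAD — after: cnt=4, r=4 — load
T0 CAS — after: cnt=5, r=4 — ok
T0 LOAD — after: cnt=5, r=5 — load
T0 CAS — after: cnt=6, r=5 — ok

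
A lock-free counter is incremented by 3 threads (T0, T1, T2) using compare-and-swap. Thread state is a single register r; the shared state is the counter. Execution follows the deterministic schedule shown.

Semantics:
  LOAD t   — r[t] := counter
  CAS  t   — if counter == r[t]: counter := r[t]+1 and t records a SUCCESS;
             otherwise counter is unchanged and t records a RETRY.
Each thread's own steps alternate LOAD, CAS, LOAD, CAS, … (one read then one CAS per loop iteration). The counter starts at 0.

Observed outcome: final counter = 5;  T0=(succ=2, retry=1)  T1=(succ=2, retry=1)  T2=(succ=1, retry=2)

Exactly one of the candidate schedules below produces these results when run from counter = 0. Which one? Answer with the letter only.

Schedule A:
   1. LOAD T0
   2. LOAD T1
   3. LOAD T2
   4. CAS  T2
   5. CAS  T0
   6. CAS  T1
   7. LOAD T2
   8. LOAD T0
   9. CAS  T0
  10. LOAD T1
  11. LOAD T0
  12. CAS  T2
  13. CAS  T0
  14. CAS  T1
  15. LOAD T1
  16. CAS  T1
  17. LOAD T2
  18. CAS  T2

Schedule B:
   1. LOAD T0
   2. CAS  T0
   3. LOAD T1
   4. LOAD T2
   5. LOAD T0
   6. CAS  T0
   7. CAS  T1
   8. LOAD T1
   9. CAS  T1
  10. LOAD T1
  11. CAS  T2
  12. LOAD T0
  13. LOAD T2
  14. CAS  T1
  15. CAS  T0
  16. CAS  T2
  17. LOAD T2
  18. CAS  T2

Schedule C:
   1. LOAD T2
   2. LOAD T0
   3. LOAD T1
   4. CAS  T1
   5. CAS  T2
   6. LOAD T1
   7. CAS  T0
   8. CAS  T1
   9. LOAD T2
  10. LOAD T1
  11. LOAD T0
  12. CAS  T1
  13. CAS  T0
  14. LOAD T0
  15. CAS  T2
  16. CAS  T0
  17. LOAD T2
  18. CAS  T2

B

Simulating candidate B:
T0 LOAD — after: cnt=0, r=0 — load
T0 CAS — after: cnt=1, r=0 — ok
T1 LOAD — after: cnt=1, r=1 — load
T2 LOAD — after: cnt=1, r=1 — load
T0 LOAD — after: cnt=1, r=1 — load
T0 CAS — after: cnt=2, r=1 — ok
T1 CAS — after: cnt=2, r=1 — retry
T1 LOAD — after: cnt=2, r=2 — load
T1 CAS — after: cnt=3, r=2 — ok
T1 LOAD — after: cnt=3, r=3 — load
T2 CAS — after: cnt=3, r=1 — retry
T0 LOAD — after: cnt=3, r=3 — load
T2 LOAD — after: cnt=3, r=3 — load
T1 CAS — after: cnt=4, r=3 — ok
T0 CAS — after: cnt=4, r=3 — retry
T2 CAS — after: cnt=4, r=3 — retry
T2 LOAD — after: cnt=4, r=4 — load
T2 CAS — after: cnt=5, r=4 — ok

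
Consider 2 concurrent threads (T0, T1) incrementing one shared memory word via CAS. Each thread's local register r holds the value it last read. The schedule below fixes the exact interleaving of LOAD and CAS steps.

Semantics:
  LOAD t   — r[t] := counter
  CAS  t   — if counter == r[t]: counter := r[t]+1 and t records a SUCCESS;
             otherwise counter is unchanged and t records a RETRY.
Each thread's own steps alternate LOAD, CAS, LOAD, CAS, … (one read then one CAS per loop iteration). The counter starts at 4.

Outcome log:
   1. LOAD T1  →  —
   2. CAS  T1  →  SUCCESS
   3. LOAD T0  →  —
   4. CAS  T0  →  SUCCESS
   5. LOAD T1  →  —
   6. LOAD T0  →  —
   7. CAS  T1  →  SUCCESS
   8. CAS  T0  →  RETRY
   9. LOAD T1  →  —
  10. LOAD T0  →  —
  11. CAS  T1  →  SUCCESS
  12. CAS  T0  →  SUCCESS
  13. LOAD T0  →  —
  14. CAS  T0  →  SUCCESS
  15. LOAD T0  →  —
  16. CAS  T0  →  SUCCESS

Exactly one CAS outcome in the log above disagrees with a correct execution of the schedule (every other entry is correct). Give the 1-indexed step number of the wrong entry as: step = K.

Correct run:
step 1: T1 LOAD ⇒ load; ctr=4 reg=4
step 2: T1 CAS ⇒ ok; ctr=5 reg=4
step 3: T0 LOAD ⇒ load; ctr=5 reg=5
step 4: T0 CAS ⇒ ok; ctr=6 reg=5
step 5: T1 LOAD ⇒ load; ctr=6 reg=6
step 6: T0 LOAD ⇒ load; ctr=6 reg=6
step 7: T1 CAS ⇒ ok; ctr=7 reg=6
step 8: T0 CAS ⇒ retry; ctr=7 reg=6
step 9: T1 LOAD ⇒ load; ctr=7 reg=7
step 10: T0 LOAD ⇒ load; ctr=7 reg=7
step 11: T1 CAS ⇒ ok; ctr=8 reg=7
step 12: T0 CAS ⇒ retry; ctr=8 reg=7
step 13: T0 LOAD ⇒ load; ctr=8 reg=8
step 14: T0 CAS ⇒ ok; ctr=9 reg=8
step 15: T0 LOAD ⇒ load; ctr=9 reg=9
step 16: T0 CAS ⇒ ok; ctr=10 reg=9
Log disagrees first at step 12.

step = 12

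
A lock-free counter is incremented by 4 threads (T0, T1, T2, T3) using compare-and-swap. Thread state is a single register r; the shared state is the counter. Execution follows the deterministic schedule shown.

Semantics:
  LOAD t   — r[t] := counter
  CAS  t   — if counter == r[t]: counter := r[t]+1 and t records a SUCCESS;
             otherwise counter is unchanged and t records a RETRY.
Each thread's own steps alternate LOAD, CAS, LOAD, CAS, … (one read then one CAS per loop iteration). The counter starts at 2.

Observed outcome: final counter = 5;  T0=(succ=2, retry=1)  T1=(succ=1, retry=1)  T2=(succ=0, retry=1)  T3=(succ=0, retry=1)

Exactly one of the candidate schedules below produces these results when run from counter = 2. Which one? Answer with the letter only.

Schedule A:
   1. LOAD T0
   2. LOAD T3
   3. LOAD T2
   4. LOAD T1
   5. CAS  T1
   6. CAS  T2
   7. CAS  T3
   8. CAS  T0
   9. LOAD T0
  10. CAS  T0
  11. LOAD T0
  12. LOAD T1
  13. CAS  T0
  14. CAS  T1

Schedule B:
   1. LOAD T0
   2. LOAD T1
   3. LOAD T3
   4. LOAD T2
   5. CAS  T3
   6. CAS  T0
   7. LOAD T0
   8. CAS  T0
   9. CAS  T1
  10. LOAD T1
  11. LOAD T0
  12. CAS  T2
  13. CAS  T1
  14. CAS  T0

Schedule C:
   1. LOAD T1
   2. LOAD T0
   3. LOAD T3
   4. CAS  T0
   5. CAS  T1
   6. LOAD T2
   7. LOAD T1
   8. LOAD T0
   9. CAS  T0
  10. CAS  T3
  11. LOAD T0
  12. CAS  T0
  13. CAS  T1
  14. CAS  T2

A

Run A:
T0 LOAD — after: cnt=2, r=2 — load
T3 LOAD — after: cnt=2, r=2 — load
T2 LOAD — after: cnt=2, r=2 — load
T1 LOAD — after: cnt=2, r=2 — load
T1 CAS — after: cnt=3, r=2 — ok
T2 CAS — after: cnt=3, r=2 — retry
T3 CAS — after: cnt=3, r=2 — retry
T0 CAS — after: cnt=3, r=2 — retry
T0 LOAD — after: cnt=3, r=3 — load
T0 CAS — after: cnt=4, r=3 — ok
T0 LOAD — after: cnt=4, r=4 — load
T1 LOAD — after: cnt=4, r=4 — load
T0 CAS — after: cnt=5, r=4 — ok
T1 CAS — after: cnt=5, r=4 — retry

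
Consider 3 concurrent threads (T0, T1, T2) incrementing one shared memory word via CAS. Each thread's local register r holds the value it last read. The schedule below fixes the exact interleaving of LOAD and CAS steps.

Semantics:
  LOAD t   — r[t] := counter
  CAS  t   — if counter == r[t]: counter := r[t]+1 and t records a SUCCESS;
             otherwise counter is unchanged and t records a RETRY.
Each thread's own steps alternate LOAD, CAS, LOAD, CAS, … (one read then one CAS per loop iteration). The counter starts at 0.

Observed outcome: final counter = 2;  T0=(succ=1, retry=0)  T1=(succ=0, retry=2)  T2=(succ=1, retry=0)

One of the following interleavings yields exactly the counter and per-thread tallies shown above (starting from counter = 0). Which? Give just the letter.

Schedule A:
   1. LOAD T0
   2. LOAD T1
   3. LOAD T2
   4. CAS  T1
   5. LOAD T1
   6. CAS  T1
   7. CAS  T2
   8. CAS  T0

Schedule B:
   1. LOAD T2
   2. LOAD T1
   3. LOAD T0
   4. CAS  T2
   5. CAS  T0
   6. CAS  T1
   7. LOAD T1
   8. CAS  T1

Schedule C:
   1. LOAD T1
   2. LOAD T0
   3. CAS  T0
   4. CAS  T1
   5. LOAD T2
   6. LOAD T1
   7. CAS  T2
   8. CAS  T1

Tracing schedule C:
[1] T1.load  rd  (counter 0, T1.r 0)
[2] T0.load  rd  (counter 0, T0.r 0)
[3] T0.cas  hit  (counter 1, T0.r 0)
[4] T1.cas  miss  (counter 1, T1.r 0)
[5] T2.load  rd  (counter 1, T2.r 1)
[6] T1.load  rd  (counter 1, T1.r 1)
[7] T2.cas  hit  (counter 2, T2.r 1)
[8] T1.cas  miss  (counter 2, T1.r 1)

C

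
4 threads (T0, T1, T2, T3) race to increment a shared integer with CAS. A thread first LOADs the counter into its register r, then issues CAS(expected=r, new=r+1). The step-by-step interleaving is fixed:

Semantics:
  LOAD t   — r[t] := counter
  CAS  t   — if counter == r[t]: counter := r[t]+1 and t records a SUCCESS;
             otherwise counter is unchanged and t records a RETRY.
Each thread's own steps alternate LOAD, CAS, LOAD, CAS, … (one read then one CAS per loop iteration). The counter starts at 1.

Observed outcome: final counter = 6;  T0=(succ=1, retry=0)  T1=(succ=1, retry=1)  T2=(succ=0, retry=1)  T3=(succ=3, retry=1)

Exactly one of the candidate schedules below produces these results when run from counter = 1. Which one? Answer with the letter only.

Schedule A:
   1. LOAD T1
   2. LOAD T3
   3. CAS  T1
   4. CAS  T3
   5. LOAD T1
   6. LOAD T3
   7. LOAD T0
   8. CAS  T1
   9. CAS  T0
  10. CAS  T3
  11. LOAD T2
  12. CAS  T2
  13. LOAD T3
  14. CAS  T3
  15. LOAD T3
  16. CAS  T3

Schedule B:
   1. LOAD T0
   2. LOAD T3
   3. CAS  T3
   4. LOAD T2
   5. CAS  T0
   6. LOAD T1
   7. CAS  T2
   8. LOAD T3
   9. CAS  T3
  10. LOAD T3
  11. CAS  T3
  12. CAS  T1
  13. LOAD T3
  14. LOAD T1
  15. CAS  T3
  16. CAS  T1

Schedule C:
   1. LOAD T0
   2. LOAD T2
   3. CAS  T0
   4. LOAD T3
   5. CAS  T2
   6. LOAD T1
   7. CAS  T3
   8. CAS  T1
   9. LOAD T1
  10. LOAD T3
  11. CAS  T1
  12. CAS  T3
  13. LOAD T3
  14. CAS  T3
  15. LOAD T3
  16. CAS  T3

C

Simulating candidate C:
#1 T0 reads 1
#2 T2 reads 1
#3 T0 CAS(1→2) writes; counter now 2
#4 T3 reads 2
#5 T2 CAS(1→2) fails; counter now 2
#6 T1 reads 2
#7 T3 CAS(2→3) writes; counter now 3
#8 T1 CAS(2→3) fails; counter now 3
#9 T1 reads 3
#10 T3 reads 3
#11 T1 CAS(3→4) writes; counter now 4
#12 T3 CAS(3→4) fails; counter now 4
#13 T3 reads 4
#14 T3 CAS(4→5) writes; counter now 5
#15 T3 reads 5
#16 T3 CAS(5→6) writes; counter now 6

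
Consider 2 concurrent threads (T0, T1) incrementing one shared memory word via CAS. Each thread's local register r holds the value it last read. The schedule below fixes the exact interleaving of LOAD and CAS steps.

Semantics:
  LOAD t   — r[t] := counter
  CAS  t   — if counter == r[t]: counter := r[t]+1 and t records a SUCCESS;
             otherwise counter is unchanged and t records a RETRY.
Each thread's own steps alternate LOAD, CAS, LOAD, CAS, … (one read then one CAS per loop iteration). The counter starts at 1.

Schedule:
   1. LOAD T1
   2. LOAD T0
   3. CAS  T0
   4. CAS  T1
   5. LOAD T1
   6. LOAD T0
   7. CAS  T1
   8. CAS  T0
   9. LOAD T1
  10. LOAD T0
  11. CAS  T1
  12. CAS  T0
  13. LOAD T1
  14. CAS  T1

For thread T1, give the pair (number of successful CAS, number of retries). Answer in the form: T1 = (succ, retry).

T1 = (3, 1)

   1) LOAD T1:  M=1  r_T1=1
   2) LOAD T0:  M=1  r_T0=1
   3) CAS  T0:  M=2  r_T0=1 ✓
   4) CAS  T1:  M=2  r_T1=1 ✗
   5) LOAD T1:  M=2  r_T1=2
   6) LOAD T0:  M=2  r_T0=2
   7) CAS  T1:  M=3  r_T1=2 ✓
   8) CAS  T0:  M=3  r_T0=2 ✗
   9) LOAD T1:  M=3  r_T1=3
  10) LOAD T0:  M=3  r_T0=3
  11) CAS  T1:  M=4  r_T1=3 ✓
  12) CAS  T0:  M=4  r_T0=3 ✗
  13) LOAD T1:  M=4  r_T1=4
  14) CAS  T1:  M=5  r_T1=4 ✓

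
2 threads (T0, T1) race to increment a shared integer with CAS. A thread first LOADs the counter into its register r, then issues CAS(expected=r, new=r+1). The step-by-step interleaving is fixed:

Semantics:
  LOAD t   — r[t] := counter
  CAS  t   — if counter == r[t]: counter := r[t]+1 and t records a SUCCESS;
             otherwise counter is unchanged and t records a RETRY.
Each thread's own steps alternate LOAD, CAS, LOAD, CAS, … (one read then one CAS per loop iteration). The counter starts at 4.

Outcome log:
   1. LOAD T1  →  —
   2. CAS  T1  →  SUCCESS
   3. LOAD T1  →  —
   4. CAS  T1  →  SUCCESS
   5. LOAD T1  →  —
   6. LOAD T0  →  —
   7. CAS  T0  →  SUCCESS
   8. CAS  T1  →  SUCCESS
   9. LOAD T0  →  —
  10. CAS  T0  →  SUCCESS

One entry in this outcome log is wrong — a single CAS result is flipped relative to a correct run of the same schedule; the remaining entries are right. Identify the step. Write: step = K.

Reference trace:
T1 LOAD — after: cnt=4, r=4 — load
T1 CAS — after: cnt=5, r=4 — ok
T1 LOAD — after: cnt=5, r=5 — load
T1 CAS — after: cnt=6, r=5 — ok
T1 LOAD — after: cnt=6, r=6 — load
T0 LOAD — after: cnt=6, r=6 — load
T0 CAS — after: cnt=7, r=6 — ok
T1 CAS — after: cnt=7, r=6 — retry
T0 LOAD — after: cnt=7, r=7 — load
T0 CAS — after: cnt=8, r=7 — ok
Flip is step 8.

step = 8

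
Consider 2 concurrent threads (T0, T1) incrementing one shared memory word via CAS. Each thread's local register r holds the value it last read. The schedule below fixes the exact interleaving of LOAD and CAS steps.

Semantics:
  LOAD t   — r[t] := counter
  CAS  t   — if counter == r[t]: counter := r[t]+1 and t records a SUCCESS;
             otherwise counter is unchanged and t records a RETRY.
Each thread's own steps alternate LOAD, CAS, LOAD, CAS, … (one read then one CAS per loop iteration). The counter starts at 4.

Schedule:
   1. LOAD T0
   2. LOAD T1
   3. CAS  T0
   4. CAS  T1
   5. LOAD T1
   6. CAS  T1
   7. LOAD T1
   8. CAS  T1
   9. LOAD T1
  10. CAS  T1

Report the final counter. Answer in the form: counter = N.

#1 T0 reads 4
#2 T1 reads 4
#3 T0 CAS(4→5) writes; counter now 5
#4 T1 CAS(4→5) fails; counter now 5
#5 T1 reads 5
#6 T1 CAS(5→6) writes; counter now 6
#7 T1 reads 6
#8 T1 CAS(6→7) writes; counter now 7
#9 T1 reads 7
#10 T1 CAS(7→8) writes; counter now 8

counter = 8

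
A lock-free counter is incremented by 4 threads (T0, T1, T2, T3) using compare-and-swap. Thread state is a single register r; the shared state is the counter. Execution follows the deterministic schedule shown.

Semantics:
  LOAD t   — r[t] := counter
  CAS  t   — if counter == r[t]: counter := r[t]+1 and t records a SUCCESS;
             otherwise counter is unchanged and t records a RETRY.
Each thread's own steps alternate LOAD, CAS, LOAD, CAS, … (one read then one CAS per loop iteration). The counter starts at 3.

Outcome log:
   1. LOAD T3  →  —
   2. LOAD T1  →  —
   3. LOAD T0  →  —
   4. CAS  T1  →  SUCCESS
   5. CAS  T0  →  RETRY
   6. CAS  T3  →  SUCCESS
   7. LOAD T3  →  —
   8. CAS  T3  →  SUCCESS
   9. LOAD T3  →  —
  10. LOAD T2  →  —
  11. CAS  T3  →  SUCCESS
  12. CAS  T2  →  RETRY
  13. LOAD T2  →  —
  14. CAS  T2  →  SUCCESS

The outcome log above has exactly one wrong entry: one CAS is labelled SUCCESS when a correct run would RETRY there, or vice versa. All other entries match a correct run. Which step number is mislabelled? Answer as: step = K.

Re-executing:
T3 LOAD — after: cnt=3, r=3 — load
T1 LOAD — after: cnt=3, r=3 — load
T0 LOAD — after: cnt=3, r=3 — load
T1 CAS — after: cnt=4, r=3 — ok
T0 CAS — after: cnt=4, r=3 — retry
T3 CAS — after: cnt=4, r=3 — retry
T3 LOAD — after: cnt=4, r=4 — load
T3 CAS — after: cnt=5, r=4 — ok
T3 LOAD — after: cnt=5, r=5 — load
T2 LOAD — after: cnt=5, r=5 — load
T3 CAS — after: cnt=6, r=5 — ok
T2 CAS — after: cnt=6, r=5 — retry
T2 LOAD — after: cnt=6, r=6 — load
T2 CAS — after: cnt=7, r=6 — ok
Flip is step 6.

step = 6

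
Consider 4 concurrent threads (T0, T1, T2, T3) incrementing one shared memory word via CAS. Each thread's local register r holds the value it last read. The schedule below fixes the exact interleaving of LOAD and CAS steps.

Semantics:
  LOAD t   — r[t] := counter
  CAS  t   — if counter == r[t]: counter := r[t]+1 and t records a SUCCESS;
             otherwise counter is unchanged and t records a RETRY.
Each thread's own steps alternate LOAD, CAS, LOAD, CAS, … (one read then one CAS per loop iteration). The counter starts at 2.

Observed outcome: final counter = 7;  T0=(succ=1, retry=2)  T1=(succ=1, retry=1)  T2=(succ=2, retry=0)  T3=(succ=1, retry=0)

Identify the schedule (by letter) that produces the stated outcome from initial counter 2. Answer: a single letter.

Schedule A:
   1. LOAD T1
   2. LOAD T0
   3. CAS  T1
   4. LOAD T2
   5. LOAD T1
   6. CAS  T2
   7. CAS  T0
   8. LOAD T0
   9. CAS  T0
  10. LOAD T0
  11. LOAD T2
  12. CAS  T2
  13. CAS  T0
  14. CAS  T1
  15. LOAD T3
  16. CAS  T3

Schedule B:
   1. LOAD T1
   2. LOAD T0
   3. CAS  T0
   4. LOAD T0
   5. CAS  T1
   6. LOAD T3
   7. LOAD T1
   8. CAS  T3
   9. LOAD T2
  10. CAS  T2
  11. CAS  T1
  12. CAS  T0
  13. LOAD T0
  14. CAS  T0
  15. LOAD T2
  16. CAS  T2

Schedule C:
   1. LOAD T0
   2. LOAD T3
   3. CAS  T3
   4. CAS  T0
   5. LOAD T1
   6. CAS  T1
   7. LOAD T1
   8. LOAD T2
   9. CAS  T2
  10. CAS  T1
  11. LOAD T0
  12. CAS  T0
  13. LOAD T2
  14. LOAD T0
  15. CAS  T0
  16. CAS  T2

A

Simulating candidate A:
[1] T1.load  rd  (counter 2, T1.r 2)
[2] T0.load  rd  (counter 2, T0.r 2)
[3] T1.cas  hit  (counter 3, T1.r 2)
[4] T2.load  rd  (counter 3, T2.r 3)
[5] T1.load  rd  (counter 3, T1.r 3)
[6] T2.cas  hit  (counter 4, T2.r 3)
[7] T0.cas  miss  (counter 4, T0.r 2)
[8] T0.load  rd  (counter 4, T0.r 4)
[9] T0.cas  hit  (counter 5, T0.r 4)
[10] T0.load  rd  (counter 5, T0.r 5)
[11] T2.load  rd  (counter 5, T2.r 5)
[12] T2.cas  hit  (counter 6, T2.r 5)
[13] T0.cas  miss  (counter 6, T0.r 5)
[14] T1.cas  miss  (counter 6, T1.r 3)
[15] T3.load  rd  (counter 6, T3.r 6)
[16] T3.cas  hit  (counter 7, T3.r 6)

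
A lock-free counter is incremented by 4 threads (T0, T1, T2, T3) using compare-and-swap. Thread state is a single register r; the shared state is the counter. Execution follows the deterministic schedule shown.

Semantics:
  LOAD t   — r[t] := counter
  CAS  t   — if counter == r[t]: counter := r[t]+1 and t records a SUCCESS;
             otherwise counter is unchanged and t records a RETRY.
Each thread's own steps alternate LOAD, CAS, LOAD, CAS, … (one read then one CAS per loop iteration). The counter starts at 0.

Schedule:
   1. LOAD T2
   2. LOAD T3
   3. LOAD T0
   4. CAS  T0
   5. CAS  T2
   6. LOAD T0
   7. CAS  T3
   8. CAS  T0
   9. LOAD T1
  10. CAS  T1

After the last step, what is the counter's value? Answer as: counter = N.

counter = 3

1. LOAD T2 → mem=0 r[T2]=0 [LOAD]
2. LOAD T3 → mem=0 r[T3]=0 [LOAD]
3. LOAD T0 → mem=0 r[T0]=0 [LOAD]
4. CAS T0 → mem=1 r[T0]=0 [OK]
5. CAS T2 → mem=1 r[T2]=0 [RETRY]
6. LOAD T0 → mem=1 r[T0]=1 [LOAD]
7. CAS T3 → mem=1 r[T3]=0 [RETRY]
8. CAS T0 → mem=2 r[T0]=1 [OK]
9. LOAD T1 → mem=2 r[T1]=2 [LOAD]
10. CAS T1 → mem=3 r[T1]=2 [OK]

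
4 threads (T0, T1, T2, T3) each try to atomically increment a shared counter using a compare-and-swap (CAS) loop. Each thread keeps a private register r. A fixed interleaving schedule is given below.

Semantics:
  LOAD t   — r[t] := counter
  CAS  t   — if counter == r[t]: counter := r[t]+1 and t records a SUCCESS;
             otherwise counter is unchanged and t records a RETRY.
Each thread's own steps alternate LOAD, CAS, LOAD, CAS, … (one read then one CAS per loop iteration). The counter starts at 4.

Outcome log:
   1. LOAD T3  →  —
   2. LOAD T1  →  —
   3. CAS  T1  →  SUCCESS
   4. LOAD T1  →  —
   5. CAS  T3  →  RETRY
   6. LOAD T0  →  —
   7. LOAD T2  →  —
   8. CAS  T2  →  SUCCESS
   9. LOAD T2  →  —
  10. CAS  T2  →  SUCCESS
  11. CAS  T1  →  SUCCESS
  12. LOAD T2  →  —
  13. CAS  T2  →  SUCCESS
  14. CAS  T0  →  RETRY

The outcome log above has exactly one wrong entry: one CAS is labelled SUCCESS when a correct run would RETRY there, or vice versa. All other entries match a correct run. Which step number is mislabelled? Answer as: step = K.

step = 11

Correct run:
step 1: T3 LOAD ⇒ load; ctr=4 reg=4
step 2: T1 LOAD ⇒ load; ctr=4 reg=4
step 3: T1 CAS ⇒ ok; ctr=5 reg=4
step 4: T1 LOAD ⇒ load; ctr=5 reg=5
step 5: T3 CAS ⇒ retry; ctr=5 reg=4
step 6: T0 LOAD ⇒ load; ctr=5 reg=5
step 7: T2 LOAD ⇒ load; ctr=5 reg=5
step 8: T2 CAS ⇒ ok; ctr=6 reg=5
step 9: T2 LOAD ⇒ load; ctr=6 reg=6
step 10: T2 CAS ⇒ ok; ctr=7 reg=6
step 11: T1 CAS ⇒ retry; ctr=7 reg=5
step 12: T2 LOAD ⇒ load; ctr=7 reg=7
step 13: T2 CAS ⇒ ok; ctr=8 reg=7
step 14: T0 CAS ⇒ retry; ctr=8 reg=5
Flip is step 11.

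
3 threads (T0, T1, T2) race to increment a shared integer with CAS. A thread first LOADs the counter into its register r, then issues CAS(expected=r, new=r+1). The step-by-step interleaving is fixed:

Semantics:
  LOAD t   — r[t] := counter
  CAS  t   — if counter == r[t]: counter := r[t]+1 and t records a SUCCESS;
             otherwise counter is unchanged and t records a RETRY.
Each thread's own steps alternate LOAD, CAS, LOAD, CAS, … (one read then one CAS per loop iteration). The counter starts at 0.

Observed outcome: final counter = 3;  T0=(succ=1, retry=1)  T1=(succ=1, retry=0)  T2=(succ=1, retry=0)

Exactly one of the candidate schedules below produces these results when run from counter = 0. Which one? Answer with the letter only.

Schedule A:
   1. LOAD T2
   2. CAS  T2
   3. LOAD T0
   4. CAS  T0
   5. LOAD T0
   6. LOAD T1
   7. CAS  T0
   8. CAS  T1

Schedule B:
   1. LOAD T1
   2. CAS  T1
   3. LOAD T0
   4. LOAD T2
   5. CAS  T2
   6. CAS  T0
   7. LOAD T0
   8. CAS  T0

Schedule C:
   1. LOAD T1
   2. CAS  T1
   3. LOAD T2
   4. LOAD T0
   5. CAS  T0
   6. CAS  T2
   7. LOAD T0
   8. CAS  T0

B

Run B:
1. LOAD T1 → mem=0 r[T1]=0 [LOAD]
2. CAS T1 → mem=1 r[T1]=0 [OK]
3. LOAD T0 → mem=1 r[T0]=1 [LOAD]
4. LOAD T2 → mem=1 r[T2]=1 [LOAD]
5. CAS T2 → mem=2 r[T2]=1 [OK]
6. CAS T0 → mem=2 r[T0]=1 [RETRY]
7. LOAD T0 → mem=2 r[T0]=2 [LOAD]
8. CAS T0 → mem=3 r[T0]=2 [OK]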